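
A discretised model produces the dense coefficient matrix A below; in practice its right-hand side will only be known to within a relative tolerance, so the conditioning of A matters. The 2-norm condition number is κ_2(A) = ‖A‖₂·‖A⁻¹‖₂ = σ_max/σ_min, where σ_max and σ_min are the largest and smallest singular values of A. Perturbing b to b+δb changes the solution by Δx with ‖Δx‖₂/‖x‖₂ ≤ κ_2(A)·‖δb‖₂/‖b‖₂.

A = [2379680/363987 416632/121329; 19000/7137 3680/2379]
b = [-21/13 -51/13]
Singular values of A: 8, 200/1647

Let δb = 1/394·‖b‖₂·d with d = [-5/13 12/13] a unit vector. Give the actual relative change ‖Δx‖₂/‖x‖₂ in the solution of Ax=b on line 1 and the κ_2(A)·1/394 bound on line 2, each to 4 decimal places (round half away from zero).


from the listed singular values, σ₁ = 8, σ_n = 200/1647
κ = σ_max/σ_min = 8/(200/1647) = 65.8800
κ_2(A)·‖δb‖/‖b‖ = 0.1672
solve Ax = b  →  x = [11.2950 -21.9750]
‖b‖ = 4.2426, ‖x‖ = 24.7078
with δb = [-0.0041 0.0099], A·Δx = δb → ‖Δx‖ = 0.0887
realised ‖Δx‖/‖x‖ = 0.0036
tightness: 0.0036 against a bound of 0.1672 (unrounded ratio ≈ 0.0215)

0.0036
0.1672


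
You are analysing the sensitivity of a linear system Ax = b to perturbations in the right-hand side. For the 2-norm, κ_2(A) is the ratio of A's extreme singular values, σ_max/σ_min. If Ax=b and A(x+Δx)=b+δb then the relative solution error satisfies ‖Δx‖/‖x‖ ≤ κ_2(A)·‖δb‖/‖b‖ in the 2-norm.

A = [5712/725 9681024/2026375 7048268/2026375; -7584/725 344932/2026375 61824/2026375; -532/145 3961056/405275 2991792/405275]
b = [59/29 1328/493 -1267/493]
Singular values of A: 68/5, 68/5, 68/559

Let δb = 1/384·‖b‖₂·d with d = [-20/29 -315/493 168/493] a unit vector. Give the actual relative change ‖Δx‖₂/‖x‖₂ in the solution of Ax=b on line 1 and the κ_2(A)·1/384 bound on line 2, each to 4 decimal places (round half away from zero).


0.0028
0.2911

σ_max = 68/5, σ_min = 68/559
κ = σ_max/σ_min = (68/5)/(68/559) = 111.8000
worst-case relative error ≤ 111.8000 × 1/384 = 0.2911
solve Ax = b  →  x = [-0.0147 19.6471 -26.3676]
‖b‖₂ = 4.2426 and ‖x‖₂ = 32.8825
re-solving with b+δb shifts x by Δx of norm 0.0908
realised ‖Δx‖/‖x‖ = 0.0028
so the bound overstates the realised error by a factor of ≈ 105.4066 (computed from the unrounded values)


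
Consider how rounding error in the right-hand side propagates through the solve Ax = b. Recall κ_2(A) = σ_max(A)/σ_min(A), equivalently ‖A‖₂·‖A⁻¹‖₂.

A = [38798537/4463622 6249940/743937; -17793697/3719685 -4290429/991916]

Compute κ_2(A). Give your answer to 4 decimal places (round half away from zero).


72.4320

form AᵀA = [169658565186541/1723522608900 10768057529453/114901507260; 10768057529453/114901507260 2735840931121/30640401936] with trace 1538880464029/8197491600 and determinant 8806884025/1311598656
char-poly roots: 18769/100 and 11730625/327899664
so κ_2 = √((18769/100) / (11730625/327899664)) = 72.4320


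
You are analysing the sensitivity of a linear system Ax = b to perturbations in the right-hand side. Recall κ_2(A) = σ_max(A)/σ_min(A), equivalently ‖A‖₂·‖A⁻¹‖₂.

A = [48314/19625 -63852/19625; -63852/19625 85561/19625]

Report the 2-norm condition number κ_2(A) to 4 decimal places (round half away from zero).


314.0000

M = AᵀA = [51290564/3081125 -68385492/3081125; -68385492/3081125 91182101/3081125]. tr(M)=28494533/616225, det(M)=334084/15405625
λ_max, λ_min = (28494533/616225 ± √32476218861681/15189330025)/2 = 1156/25, 289/616225
so κ_2 = √((1156/25) / (289/616225)) = 314.0000


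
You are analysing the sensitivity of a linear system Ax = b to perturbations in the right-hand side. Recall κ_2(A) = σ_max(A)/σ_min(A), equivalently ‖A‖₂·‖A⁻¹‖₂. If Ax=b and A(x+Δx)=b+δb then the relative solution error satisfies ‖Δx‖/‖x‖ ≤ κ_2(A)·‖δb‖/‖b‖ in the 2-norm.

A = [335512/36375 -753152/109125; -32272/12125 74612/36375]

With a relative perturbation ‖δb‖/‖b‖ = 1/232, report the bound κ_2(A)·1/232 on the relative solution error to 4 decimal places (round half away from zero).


1.1289

AᵀA = [195106624/2117025 -438979904/6351075; -438979904/6351075 987744784/19053225]; tr = 109748176/762129, det = 25600/84681
λ_max, λ_min = (109748176/762129 ± √12043959757240576/580840612641)/2 = 144, 1600/762129
σ_max=√144=12, σ_min=√(1600/762129)=(40/873) → κ = 261.9000
worst-case relative error ≤ 261.9000 × 1/232 = 1.1289


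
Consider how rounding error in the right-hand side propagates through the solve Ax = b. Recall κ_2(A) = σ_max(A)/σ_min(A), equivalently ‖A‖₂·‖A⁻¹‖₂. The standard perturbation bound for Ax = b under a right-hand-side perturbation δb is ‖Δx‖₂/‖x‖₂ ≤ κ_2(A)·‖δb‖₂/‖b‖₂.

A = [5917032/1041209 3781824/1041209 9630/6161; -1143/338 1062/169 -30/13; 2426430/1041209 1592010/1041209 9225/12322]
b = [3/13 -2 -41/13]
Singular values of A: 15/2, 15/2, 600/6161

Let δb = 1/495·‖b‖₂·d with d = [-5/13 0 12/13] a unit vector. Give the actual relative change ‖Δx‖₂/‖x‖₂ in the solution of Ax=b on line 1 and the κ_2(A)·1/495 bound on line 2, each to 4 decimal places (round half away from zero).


from the listed singular values, σ₁ = 15/2, σ_n = 600/6161
condition number: (15/2) ÷ (600/6161) = 77.0125
bound on ‖Δx‖/‖x‖: κ·ε = 77.0125·1/495 = 0.1556
solve Ax = b  →  x = [10.9477 -4.8504 -28.3841]
2-norm of b is 3.7417; of x, 30.8064
re-solving with b+δb shifts x by Δx of norm 0.0776
relative error = 0.0025
tightness: 0.0025 against a bound of 0.1556 (unrounded ratio ≈ 0.0162)

0.0025
0.1556


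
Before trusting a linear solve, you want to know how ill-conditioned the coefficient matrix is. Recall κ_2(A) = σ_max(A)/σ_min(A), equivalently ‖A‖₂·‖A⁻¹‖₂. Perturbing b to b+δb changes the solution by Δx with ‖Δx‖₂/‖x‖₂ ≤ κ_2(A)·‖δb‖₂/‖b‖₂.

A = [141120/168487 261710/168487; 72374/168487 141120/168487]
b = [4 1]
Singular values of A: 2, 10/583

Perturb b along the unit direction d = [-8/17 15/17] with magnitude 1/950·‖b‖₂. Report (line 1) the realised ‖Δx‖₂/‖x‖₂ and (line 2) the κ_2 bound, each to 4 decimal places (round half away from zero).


largest singular value 2, smallest 10/583
κ = σ_max/σ_min = 2/(10/583) = 116.6000
worst-case relative error ≤ 116.6000 × 1/950 = 0.1227
solve Ax = b  →  x = [52.3824 -25.6706]
2-norm of b is 4.1231; of x, 58.3343
Δx = A⁻¹·δb where δb = 1/950·4.1231·d; ‖Δx‖ = 0.2530
dividing the unrounded norms, ‖Δx‖/‖x‖ = 0.0043
so the bound overstates the realised error by a factor of ≈ 28.2963 (computed from the unrounded values)

0.0043
0.1227


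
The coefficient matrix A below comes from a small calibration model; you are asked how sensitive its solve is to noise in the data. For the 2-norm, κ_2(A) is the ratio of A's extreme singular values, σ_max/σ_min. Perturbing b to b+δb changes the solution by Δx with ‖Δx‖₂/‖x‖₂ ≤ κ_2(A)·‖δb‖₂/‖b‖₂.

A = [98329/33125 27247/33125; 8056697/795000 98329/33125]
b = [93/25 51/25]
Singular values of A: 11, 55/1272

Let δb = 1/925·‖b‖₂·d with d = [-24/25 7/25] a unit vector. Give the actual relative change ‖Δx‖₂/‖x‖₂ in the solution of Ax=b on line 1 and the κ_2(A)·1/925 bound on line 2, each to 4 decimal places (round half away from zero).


from the listed singular values, σ₁ = 11, σ_n = 55/1272
condition number: 11 ÷ (55/1272) = 254.4000
κ_2(A)·‖δb‖/‖b‖ = 0.2750
solve Ax = b  →  x = [19.6887 -66.5302]
‖b‖₂ = 4.2426 and ‖x‖₂ = 69.3824
with δb = [-0.0044 0.0013], A·Δx = δb → ‖Δx‖ = 0.1061
relative error = 0.0015
so the bound overstates the realised error by a factor of ≈ 179.8894 (computed from the unrounded values)

0.0015
0.2750


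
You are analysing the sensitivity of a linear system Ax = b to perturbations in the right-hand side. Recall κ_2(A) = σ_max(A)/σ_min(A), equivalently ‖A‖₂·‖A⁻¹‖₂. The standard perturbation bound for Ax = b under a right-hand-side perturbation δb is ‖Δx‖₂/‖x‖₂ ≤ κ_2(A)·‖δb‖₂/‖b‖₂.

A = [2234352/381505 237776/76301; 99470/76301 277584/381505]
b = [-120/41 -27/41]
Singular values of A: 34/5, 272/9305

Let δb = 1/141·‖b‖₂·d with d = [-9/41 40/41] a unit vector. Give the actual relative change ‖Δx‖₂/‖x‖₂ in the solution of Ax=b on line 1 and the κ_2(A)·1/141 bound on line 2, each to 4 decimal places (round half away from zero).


1.6498
1.6498

largest singular value 34/5, smallest 272/9305
condition number: (34/5) ÷ (272/9305) = 232.6250
perturbation bound = 232.6250·1/141 = 1.6498
solve Ax = b  →  x = [-0.3893 -0.2076]
‖b‖ = 3.0000, ‖x‖ = 0.4412
δb = ε·‖b‖·d = [-0.0047 0.0208]; solving A·Δx = δb gives ‖Δx‖ = 0.7279
dividing the unrounded norms, ‖Δx‖/‖x‖ = 1.6498
so the bound is sharp here: realised error equals the bound


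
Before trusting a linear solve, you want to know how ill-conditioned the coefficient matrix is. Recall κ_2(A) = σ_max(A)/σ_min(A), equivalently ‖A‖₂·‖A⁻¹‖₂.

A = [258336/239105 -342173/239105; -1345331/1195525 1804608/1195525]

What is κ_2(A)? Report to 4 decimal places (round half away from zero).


329.8000

M = AᵀA = [4135972321/1699500625 -5514488928/1699500625; -5514488928/1699500625 7352757529/1699500625]. tr(M)=459549194/67980025, det(M)=28561/67980025
λ_max, λ_min = (459549194/67980025 ± √211177695396073536/4621283799000625)/2 = 169/25, 169/2719201
κ_2(A) = √(λ_max/λ_min) = √((169/25) / (169/2719201)) = 329.8000


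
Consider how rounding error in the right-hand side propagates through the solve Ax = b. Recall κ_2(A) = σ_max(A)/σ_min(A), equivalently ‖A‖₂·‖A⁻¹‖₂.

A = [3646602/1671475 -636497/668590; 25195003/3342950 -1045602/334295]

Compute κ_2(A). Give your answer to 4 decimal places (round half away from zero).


205.7200

M = AᵀA = [1100766401209/17880503524 -114659987040/4470125881; -114659987040/4470125881 191130504025/17880503524]. tr(M)=3822180193/52900898, det(M)=52200625/423207184
λ_max, λ_min = (3822180193/52900898 ± √3651920174448046656/699626252301601)/2 = 289/4, 180625/105801796
κ_2(A) = √(λ_max/λ_min) = √((289/4) / (180625/105801796)) = 205.7200


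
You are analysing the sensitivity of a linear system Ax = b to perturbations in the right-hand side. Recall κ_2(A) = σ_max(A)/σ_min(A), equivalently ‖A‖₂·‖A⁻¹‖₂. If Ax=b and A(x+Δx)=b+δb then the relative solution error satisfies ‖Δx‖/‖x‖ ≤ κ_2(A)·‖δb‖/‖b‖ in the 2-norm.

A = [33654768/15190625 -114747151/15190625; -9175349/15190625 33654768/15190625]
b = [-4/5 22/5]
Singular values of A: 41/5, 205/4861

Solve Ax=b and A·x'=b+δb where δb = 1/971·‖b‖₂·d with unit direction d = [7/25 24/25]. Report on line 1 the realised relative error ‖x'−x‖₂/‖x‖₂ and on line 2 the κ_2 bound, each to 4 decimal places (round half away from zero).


0.0012
0.2002

σ_max = 41/5, σ_min = 205/4861
κ_2(A) = (41/5) / (205/4861) = 194.4400
κ_2(A)·‖δb‖/‖b‖ = 0.2002
solve Ax = b  →  x = [90.9865 26.7918]
‖b‖ = 4.4721, ‖x‖ = 94.8491
re-solving with b+δb shifts x by Δx of norm 0.1092
realised ‖Δx‖/‖x‖ = 0.0012
so the bound overstates the realised error by a factor of ≈ 173.9130 (computed from the unrounded values)


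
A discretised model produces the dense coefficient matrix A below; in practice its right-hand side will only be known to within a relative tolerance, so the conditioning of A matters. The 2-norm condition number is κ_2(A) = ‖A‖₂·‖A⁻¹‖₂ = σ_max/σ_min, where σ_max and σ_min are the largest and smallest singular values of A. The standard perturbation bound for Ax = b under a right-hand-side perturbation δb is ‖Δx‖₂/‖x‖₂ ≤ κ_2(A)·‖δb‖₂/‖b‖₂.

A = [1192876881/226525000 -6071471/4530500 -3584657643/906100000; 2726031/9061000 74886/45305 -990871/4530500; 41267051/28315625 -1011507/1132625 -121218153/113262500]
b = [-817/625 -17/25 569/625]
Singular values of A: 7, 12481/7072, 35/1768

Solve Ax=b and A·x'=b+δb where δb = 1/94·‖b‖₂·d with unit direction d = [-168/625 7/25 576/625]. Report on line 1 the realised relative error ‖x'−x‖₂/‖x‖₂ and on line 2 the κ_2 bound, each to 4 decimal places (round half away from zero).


0.0184
3.7617

largest singular value 7, smallest 35/1768
κ = σ_max/σ_min = 7/(35/1768) = 353.6000
bound on ‖Δx‖/‖x‖: κ·ε = 353.6000·1/94 = 3.7617
solve Ax = b  →  x = [30.0976 -0.5214 40.5697]
‖b‖₂ = 1.7321 and ‖x‖₂ = 50.5177
Δx = A⁻¹·δb where δb = 1/94·1.7321·d; ‖Δx‖ = 0.9308
realised ‖Δx‖/‖x‖ = 0.0184
realised/bound (from unrounded values) ≈ 0.0049


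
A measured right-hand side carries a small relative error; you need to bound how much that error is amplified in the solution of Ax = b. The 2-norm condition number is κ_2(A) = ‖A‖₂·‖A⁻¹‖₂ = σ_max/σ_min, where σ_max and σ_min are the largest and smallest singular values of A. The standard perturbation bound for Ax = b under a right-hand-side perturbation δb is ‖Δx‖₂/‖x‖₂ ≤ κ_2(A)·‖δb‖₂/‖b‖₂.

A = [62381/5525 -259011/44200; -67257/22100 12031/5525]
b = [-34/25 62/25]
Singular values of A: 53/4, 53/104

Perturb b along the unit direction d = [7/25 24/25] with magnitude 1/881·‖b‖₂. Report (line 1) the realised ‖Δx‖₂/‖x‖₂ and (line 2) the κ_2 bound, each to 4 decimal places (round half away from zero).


0.0016
0.0295

σ_max = 53/4, σ_min = 53/104
κ = σ_max/σ_min = (53/4)/(53/104) = 26.0000
κ_2(A)·‖δb‖/‖b‖ = 0.0295
solve Ax = b  →  x = [1.7137 3.5339]
2-norm of b is 2.8284; of x, 3.9274
re-solving with b+δb shifts x by Δx of norm 0.0063
relative error = 0.0016
realised/bound (from unrounded values) ≈ 0.0544


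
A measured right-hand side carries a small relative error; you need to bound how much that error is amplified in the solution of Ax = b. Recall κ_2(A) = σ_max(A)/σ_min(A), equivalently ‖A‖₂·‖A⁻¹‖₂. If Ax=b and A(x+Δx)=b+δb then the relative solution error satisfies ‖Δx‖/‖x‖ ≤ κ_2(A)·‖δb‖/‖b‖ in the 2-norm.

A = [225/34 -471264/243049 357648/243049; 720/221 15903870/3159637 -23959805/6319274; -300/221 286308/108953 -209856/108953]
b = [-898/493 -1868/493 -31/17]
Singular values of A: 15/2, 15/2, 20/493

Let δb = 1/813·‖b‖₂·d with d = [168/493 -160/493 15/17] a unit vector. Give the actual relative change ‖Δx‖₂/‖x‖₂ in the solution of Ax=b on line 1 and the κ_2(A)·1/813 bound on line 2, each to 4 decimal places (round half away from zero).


largest singular value 15/2, smallest 20/493
κ = σ_max/σ_min = (15/2)/(20/493) = 184.8750
bound on ‖Δx‖/‖x‖: κ·ε = 184.8750·1/813 = 0.2274
solve Ax = b  →  x = [-0.3897 -15.1510 -19.4492]
‖b‖₂ = 4.5826 and ‖x‖₂ = 24.6572
δb = ε·‖b‖·d = [0.0019 -0.0018 0.0050]; solving A·Δx = δb gives ‖Δx‖ = 0.1389
dividing the unrounded norms, ‖Δx‖/‖x‖ = 0.0056
tightness: 0.0056 against a bound of 0.2274 (unrounded ratio ≈ 0.0248)

0.0056
0.2274


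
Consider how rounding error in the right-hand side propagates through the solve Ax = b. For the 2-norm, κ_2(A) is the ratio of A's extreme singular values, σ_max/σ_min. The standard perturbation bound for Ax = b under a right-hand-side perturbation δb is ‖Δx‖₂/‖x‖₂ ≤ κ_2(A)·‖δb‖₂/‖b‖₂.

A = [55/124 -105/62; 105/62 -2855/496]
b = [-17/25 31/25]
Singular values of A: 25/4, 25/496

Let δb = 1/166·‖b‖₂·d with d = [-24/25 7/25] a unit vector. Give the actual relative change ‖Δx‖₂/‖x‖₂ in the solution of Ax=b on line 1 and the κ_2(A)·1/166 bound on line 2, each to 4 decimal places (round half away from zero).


0.0085
0.7470

largest singular value 25/4, smallest 25/496
κ = σ_max/σ_min = (25/4)/(25/496) = 124.0000
perturbation bound = 124.0000·1/166 = 0.7470
solve Ax = b  →  x = [19.0912 5.4016]
‖b‖₂ = 1.4142 and ‖x‖₂ = 19.8406
δb = ε·‖b‖·d = [-0.0082 0.0024]; solving A·Δx = δb gives ‖Δx‖ = 0.1690
realised ‖Δx‖/‖x‖ = 0.0085
realised/bound (from unrounded values) ≈ 0.0114


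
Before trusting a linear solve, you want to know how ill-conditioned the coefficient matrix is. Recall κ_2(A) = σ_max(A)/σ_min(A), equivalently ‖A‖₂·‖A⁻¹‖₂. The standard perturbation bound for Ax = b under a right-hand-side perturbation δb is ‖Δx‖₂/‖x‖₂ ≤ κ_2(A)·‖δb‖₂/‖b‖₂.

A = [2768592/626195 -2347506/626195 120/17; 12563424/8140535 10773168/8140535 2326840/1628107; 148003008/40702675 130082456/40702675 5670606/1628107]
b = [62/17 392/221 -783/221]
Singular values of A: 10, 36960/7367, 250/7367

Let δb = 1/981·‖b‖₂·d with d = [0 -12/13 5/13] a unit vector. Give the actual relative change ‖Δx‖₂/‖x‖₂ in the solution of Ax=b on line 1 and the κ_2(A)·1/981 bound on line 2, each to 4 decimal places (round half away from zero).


σ_max = 10, σ_min = 250/7367
condition number: 10 ÷ (250/7367) = 294.6800
κ_2(A)·‖δb‖/‖b‖ = 0.3004
solve Ax = b  →  x = [67.7862 -20.6015 -52.8824]
‖b‖₂ = 5.3852 and ‖x‖₂ = 88.4078
with δb = [0.0000 -0.0051 0.0021], A·Δx = δb → ‖Δx‖ = 0.1618
realised ‖Δx‖/‖x‖ = 0.0018
realised/bound (from unrounded values) ≈ 0.0061

0.0018
0.3004


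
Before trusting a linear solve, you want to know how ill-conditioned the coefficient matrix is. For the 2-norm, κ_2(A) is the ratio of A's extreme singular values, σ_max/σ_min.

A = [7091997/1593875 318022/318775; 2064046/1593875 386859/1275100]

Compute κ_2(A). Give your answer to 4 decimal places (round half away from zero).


388.7500

AᵀA = [87290731741/4064700025 7856111241/1625880010; 7856111241/1625880010 2828588425/2601408016]; tr = 872912801/38688400, det = 130321/38688400
λ_max, λ_min = (872912801/38688400 ± √761956590505760001/1496792294560000)/2 = 361/16, 361/2418025
κ = σ_max/σ_min = (19/4)/(19/1555) = 388.7500


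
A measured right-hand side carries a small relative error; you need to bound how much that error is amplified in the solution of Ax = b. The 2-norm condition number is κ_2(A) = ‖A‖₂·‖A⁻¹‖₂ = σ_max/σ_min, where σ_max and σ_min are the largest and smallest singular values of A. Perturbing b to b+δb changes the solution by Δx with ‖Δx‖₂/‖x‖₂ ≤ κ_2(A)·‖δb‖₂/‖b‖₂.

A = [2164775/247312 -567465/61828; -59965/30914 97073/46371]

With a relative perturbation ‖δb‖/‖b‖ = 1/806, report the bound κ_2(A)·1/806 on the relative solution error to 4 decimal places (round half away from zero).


0.4026

form AᵀA = [2924677025/36385024 -2303137165/27288768; -2303137165/27288768 1813753369/20466576] with trace 65805169/389376 and determinant 625/2304
eigenvalues of AᵀA: λ = (tr ± √(tr²−4·det))/2 = 169, 625/389376
so κ_2 = √(169 / (625/389376)) = 324.4800
κ_2(A)·‖δb‖/‖b‖ = 0.4026


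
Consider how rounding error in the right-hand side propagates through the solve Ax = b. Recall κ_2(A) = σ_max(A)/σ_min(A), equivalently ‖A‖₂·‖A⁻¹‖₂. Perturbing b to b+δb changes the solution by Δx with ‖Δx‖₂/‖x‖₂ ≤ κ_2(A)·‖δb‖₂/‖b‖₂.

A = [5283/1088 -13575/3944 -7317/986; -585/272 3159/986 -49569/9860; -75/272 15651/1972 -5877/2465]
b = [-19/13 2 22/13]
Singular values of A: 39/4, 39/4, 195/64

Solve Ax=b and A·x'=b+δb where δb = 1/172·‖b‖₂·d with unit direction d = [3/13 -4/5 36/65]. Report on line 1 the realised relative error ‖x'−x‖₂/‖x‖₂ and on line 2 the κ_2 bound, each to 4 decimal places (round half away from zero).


0.0131
0.0186

largest singular value 39/4, smallest 195/64
κ_2(A) = (39/4) / (195/64) = 3.2000
perturbation bound = 3.2000·1/172 = 0.0186
solve Ax = b  →  x = [-0.3861 0.1607 -0.1302]
‖b‖ = 3.0000, ‖x‖ = 0.4380
re-solving with b+δb shifts x by Δx of norm 0.0057
dividing the unrounded norms, ‖Δx‖/‖x‖ = 0.0131
so the bound overstates the realised error by a factor of ≈ 1.4236 (computed from the unrounded values)


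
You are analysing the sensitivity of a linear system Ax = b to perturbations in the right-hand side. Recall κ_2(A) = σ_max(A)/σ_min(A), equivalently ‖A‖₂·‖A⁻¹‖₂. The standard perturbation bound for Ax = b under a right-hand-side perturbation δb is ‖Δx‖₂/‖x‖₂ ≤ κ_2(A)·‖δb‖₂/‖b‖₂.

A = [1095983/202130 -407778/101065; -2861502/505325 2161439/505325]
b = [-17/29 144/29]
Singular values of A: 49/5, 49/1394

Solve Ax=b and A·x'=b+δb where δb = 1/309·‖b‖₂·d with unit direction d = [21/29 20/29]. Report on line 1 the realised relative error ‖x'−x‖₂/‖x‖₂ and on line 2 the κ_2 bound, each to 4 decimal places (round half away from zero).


0.0054
0.9023

from the listed singular values, σ₁ = 49/5, σ_n = 49/1394
κ_2(A) = (49/5) / (49/1394) = 278.8000
perturbation bound = 278.8000·1/309 = 0.9023
solve Ax = b  →  x = [50.8816 68.5224]
‖b‖₂ = 5.0000 and ‖x‖₂ = 85.3479
re-solving with b+δb shifts x by Δx of norm 0.4603
dividing the unrounded norms, ‖Δx‖/‖x‖ = 0.0054
realised/bound (from unrounded values) ≈ 0.0060


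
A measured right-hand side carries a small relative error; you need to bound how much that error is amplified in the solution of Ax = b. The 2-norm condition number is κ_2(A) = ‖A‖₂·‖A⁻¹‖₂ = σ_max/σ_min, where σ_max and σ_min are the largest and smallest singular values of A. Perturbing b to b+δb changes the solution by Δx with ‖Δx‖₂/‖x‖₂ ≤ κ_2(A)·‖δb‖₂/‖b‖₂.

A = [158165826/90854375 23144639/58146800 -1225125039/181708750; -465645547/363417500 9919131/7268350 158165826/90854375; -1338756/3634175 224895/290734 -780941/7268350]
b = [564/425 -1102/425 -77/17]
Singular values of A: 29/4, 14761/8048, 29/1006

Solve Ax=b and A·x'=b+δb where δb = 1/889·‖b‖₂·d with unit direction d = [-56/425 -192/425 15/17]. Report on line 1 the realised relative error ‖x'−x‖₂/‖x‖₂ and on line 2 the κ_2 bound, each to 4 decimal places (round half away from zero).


0.0020
0.2829

largest singular value 29/4, smallest 29/1006
κ_2(A) = (29/4) / (29/1006) = 251.5000
worst-case relative error ≤ 251.5000 × 1/889 = 0.2829
solve Ax = b  →  x = [-87.0900 -50.8979 -25.6886]
2-norm of b is 5.3852; of x, 104.0922
with δb = [-0.0008 -0.0027 0.0053], A·Δx = δb → ‖Δx‖ = 0.2101
relative error = 0.0020
tightness: 0.0020 against a bound of 0.2829 (unrounded ratio ≈ 0.0071)


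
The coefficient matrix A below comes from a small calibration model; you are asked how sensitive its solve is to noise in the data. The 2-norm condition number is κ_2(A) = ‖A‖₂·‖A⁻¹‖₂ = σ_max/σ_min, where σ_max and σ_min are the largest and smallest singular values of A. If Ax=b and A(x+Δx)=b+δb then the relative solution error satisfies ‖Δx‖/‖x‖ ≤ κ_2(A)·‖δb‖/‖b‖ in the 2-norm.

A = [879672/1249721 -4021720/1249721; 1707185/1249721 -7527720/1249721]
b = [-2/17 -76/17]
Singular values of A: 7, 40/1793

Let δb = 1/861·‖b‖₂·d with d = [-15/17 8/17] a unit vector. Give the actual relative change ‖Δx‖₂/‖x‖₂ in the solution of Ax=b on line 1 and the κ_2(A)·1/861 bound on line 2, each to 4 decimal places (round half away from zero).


largest singular value 7, smallest 40/1793
condition number: 7 ÷ (40/1793) = 313.7750
perturbation bound = 313.7750·1/861 = 0.3644
solve Ax = b  →  x = [-87.5889 -19.1218]
‖b‖₂ = 4.4721 and ‖x‖₂ = 89.6518
δb = ε·‖b‖·d = [-0.0046 0.0024]; solving A·Δx = δb gives ‖Δx‖ = 0.2328
dividing the unrounded norms, ‖Δx‖/‖x‖ = 0.0026
realised/bound (from unrounded values) ≈ 0.0071

0.0026
0.3644


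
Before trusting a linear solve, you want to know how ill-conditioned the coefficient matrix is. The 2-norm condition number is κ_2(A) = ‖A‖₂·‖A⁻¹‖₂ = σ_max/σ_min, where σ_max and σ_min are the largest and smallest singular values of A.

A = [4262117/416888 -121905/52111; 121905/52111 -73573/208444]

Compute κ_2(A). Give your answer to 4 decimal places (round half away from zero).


62.0000

AᵀA = [11372239369/103388224 -319756815/12923528; -319756815/12923528 144667609/25847056]; tr = 7109405/61504, det = 3418801/984064
char-poly roots: 1849/16 and 1849/61504
κ = σ_max/σ_min = (43/4)/(43/248) = 62.0000


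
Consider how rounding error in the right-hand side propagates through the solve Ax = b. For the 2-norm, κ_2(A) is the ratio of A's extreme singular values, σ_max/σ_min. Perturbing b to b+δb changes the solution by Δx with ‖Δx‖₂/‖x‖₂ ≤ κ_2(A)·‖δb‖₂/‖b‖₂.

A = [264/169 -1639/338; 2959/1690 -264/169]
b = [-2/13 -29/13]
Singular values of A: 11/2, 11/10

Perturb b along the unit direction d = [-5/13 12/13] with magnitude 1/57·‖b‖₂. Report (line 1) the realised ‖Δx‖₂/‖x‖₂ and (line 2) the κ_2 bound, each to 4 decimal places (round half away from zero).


0.0195
0.0877

largest singular value 11/2, smallest 11/10
condition number: (11/2) ÷ (11/10) = 5.0000
worst-case relative error ≤ 5.0000 × 1/57 = 0.0877
solve Ax = b  →  x = [-1.7483 -0.5315]
‖b‖₂ = 2.2361 and ‖x‖₂ = 1.8273
with δb = [-0.0151 0.0362], A·Δx = δb → ‖Δx‖ = 0.0357
realised ‖Δx‖/‖x‖ = 0.0195
realised/bound (from unrounded values) ≈ 0.2225


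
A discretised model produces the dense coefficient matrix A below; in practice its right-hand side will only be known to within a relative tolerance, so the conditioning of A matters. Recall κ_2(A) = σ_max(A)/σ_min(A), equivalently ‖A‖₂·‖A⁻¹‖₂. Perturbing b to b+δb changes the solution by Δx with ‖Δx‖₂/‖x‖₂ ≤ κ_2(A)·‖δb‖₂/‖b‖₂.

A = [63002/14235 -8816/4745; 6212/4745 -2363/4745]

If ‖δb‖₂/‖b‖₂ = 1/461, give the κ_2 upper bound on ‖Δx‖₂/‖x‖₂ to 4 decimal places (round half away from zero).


form AᵀA = [13281700/623493 -1844500/207831; -1844500/207831 256325/69277] with trace 1199125/47961 and determinant 2500/47961
eigenvalues of AᵀA: λ = (tr ± √(tr²−4·det))/2 = 25, 100/47961
κ_2(A) = √(λ_max/λ_min) = √(25 / (100/47961)) = 109.5000
bound on ‖Δx‖/‖x‖: κ·ε = 109.5000·1/461 = 0.2375

0.2375


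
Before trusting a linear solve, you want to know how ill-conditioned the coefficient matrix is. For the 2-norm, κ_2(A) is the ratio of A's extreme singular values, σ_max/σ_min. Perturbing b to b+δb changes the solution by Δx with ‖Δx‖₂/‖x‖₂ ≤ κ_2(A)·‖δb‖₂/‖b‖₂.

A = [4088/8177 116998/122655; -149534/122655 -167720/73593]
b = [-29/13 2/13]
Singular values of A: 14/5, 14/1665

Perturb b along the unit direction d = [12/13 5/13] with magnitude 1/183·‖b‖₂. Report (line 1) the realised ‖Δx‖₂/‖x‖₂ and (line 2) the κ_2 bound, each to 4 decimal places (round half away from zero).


0.0061
1.8197

from the listed singular values, σ₁ = 14/5, σ_n = 14/1665
κ = σ_max/σ_min = (14/5)/(14/1665) = 333.0000
κ_2(A)·‖δb‖/‖b‖ = 1.8197
solve Ax = b  →  x = [209.7059 -112.2479]
‖b‖ = 2.2361, ‖x‖ = 237.8574
re-solving with b+δb shifts x by Δx of norm 1.4532
dividing the unrounded norms, ‖Δx‖/‖x‖ = 0.0061
so the bound overstates the realised error by a factor of ≈ 297.8446 (computed from the unrounded values)


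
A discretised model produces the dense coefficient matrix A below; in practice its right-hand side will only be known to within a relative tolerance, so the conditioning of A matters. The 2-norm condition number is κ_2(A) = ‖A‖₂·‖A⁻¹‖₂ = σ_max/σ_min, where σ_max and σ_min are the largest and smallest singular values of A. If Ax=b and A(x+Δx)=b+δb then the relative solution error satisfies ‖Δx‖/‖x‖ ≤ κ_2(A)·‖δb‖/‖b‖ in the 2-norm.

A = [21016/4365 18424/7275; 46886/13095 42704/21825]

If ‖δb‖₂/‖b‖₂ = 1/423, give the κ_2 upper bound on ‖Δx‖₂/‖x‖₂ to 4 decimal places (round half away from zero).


0.3096

M = AᵀA = [246933892/6859161 219480352/11431935; 219480352/11431935 195145024/19053225]. tr(M)=7929652516/171479025, det(M)=21381376/171479025
eigenvalues of AᵀA: λ = (tr ± √(tr²−4·det))/2 = 1156/25, 18496/6859161
κ = σ_max/σ_min = (34/5)/(136/2619) = 130.9500
bound on ‖Δx‖/‖x‖: κ·ε = 130.9500·1/423 = 0.3096


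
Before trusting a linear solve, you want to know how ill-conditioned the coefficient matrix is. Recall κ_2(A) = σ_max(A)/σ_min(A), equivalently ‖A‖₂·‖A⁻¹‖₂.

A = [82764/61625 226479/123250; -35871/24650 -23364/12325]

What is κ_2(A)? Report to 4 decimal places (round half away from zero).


85.0000

AᵀA = [70829649/18062500 23600808/4515625; 23600808/4515625 125898201/18062500]; tr = 3934557/361250, det = 1185921/72250000
eigenvalues of AᵀA: λ = (tr ± √(tr²−4·det))/2 = 1089/100, 1089/722500
κ_2(A) = √(λ_max/λ_min) = √((1089/100) / (1089/722500)) = 85.0000


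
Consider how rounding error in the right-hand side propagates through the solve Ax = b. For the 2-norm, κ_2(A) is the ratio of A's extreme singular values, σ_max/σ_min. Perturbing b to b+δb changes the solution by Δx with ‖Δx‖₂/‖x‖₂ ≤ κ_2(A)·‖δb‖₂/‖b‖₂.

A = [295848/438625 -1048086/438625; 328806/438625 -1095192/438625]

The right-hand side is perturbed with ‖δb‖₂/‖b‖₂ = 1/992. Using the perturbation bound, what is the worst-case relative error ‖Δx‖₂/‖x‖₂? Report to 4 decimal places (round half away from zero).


form AᵀA = [46525428/45753125 -159376896/45753125; -159376896/45753125 546475572/45753125] with trace 4744008/366025 and determinant 104976/9150625
eigenvalues of AᵀA: λ = (tr ± √(tr²−4·det))/2 = 324/25, 324/366025
κ = σ_max/σ_min = (18/5)/(18/605) = 121.0000
perturbation bound = 121.0000·1/992 = 0.1220

0.1220


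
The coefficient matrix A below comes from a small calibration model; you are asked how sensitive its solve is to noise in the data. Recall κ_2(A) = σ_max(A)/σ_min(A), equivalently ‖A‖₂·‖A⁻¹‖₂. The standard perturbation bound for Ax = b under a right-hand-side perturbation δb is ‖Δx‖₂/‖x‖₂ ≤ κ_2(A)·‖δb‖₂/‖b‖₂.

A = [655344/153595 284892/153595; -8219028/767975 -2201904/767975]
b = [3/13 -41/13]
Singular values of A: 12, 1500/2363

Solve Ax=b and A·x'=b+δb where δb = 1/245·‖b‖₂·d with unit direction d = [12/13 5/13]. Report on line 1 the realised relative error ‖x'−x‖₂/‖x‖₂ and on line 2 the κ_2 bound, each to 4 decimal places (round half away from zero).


0.0127
0.0772

largest singular value 12, smallest 1500/2363
condition number: 12 ÷ (1500/2363) = 18.9040
worst-case relative error ≤ 18.9040 × 1/245 = 0.0772
solve Ax = b  →  x = [0.6811 -1.4423]
‖b‖₂ = 3.1623 and ‖x‖₂ = 1.5950
δb = ε·‖b‖·d = [0.0119 0.0050]; solving A·Δx = δb gives ‖Δx‖ = 0.0203
dividing the unrounded norms, ‖Δx‖/‖x‖ = 0.0127
so the bound overstates the realised error by a factor of ≈ 6.0528 (computed from the unrounded values)


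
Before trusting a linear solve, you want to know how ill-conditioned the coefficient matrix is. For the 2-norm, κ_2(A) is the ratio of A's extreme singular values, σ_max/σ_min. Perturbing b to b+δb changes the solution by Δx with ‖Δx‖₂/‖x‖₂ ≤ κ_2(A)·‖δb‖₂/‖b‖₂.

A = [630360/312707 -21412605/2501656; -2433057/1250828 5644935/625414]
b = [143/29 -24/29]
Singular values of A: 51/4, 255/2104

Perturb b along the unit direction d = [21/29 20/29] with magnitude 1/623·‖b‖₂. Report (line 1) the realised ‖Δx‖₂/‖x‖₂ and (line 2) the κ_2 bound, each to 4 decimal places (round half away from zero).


0.0027
0.1689

from the listed singular values, σ₁ = 51/4, σ_n = 255/2104
κ_2(A) = (51/4) / (255/2104) = 105.2000
worst-case relative error ≤ 105.2000 × 1/623 = 0.1689
solve Ax = b  →  x = [24.2181 5.1275]
‖b‖ = 5.0000, ‖x‖ = 24.7549
re-solving with b+δb shifts x by Δx of norm 0.0662
dividing the unrounded norms, ‖Δx‖/‖x‖ = 0.0027
realised/bound (from unrounded values) ≈ 0.0158


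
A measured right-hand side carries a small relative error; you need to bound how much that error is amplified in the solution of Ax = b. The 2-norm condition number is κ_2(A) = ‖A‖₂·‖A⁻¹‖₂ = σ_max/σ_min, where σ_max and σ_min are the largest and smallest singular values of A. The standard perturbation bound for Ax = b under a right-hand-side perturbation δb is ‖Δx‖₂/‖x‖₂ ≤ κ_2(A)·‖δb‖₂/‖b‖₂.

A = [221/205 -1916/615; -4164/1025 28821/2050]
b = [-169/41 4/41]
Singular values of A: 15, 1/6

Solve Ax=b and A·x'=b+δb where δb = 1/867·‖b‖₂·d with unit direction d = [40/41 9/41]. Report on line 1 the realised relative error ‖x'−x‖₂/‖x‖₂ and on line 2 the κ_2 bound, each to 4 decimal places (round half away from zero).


0.0012
0.1038

largest singular value 15, smallest 1/6
condition number: 15 ÷ (1/6) = 90.0000
perturbation bound = 90.0000·1/867 = 0.1038
solve Ax = b  →  x = [-23.0587 -6.6560]
2-norm of b is 4.1231; of x, 24.0001
with δb = [0.0046 0.0010], A·Δx = δb → ‖Δx‖ = 0.0285
realised ‖Δx‖/‖x‖ = 0.0012
realised/bound (from unrounded values) ≈ 0.0115


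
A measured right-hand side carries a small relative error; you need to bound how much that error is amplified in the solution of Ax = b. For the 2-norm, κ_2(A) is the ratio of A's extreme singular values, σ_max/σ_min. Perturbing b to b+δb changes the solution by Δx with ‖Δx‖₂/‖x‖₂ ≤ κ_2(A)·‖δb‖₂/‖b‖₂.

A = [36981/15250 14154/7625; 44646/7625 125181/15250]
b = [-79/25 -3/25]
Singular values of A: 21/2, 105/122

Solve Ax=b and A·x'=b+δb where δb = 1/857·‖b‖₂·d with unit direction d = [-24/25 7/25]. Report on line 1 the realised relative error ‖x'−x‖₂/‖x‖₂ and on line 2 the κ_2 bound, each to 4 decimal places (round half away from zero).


0.0012
0.0142

from the listed singular values, σ₁ = 21/2, σ_n = 105/122
κ = σ_max/σ_min = (21/2)/(105/122) = 12.2000
worst-case relative error ≤ 12.2000 × 1/857 = 0.0142
solve Ax = b  →  x = [-2.8457 2.0152]
‖b‖ = 3.1623, ‖x‖ = 3.4870
re-solving with b+δb shifts x by Δx of norm 0.0043
relative error = 0.0012
so the bound overstates the realised error by a factor of ≈ 11.5783 (computed from the unrounded values)


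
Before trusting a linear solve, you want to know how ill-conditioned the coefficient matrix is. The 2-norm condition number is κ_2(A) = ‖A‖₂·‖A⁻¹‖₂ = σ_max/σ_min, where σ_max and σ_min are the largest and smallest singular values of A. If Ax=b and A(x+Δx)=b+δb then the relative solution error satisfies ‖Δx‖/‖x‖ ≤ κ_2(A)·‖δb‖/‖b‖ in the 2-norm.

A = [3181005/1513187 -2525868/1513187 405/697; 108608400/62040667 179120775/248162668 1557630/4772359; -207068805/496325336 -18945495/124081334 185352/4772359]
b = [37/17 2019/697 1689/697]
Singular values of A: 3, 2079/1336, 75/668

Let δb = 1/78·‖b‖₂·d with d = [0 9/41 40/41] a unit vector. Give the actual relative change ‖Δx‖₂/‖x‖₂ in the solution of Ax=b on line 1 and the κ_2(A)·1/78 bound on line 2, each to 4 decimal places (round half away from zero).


from the listed singular values, σ₁ = 3, σ_n = 75/668
κ_2(A) = 3 / (75/668) = 26.7200
perturbation bound = 26.7200·1/78 = 0.3426
solve Ax = b  →  x = [-4.2665 2.4739 26.2878]
‖b‖ = 4.3589, ‖x‖ = 26.7464
Δx = A⁻¹·δb where δb = 1/78·4.3589·d; ‖Δx‖ = 0.4977
dividing the unrounded norms, ‖Δx‖/‖x‖ = 0.0186
realised/bound (from unrounded values) ≈ 0.0543

0.0186
0.3426


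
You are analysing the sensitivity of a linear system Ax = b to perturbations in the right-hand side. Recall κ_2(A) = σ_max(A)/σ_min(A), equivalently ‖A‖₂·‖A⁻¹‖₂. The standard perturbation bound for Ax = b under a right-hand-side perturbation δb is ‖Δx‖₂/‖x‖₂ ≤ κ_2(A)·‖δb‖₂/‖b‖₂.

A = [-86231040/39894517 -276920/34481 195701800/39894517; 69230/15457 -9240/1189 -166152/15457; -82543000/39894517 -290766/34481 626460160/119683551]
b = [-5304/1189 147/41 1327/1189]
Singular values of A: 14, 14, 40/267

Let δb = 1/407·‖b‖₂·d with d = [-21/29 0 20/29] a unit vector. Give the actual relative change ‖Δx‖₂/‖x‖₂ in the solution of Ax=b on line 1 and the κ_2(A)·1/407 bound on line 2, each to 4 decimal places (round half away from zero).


0.0036
0.2296

σ_max = 14, σ_min = 40/267
κ_2(A) = 14 / (40/267) = 93.4500
bound on ‖Δx‖/‖x‖: κ·ε = 93.4500·1/407 = 0.2296
solve Ax = b  →  x = [24.7627 -0.0074 9.9896]
‖b‖ = 5.8310, ‖x‖ = 26.7017
Δx = A⁻¹·δb where δb = 1/407·5.8310·d; ‖Δx‖ = 0.0956
dividing the unrounded norms, ‖Δx‖/‖x‖ = 0.0036
so the bound overstates the realised error by a factor of ≈ 64.1103 (computed from the unrounded values)


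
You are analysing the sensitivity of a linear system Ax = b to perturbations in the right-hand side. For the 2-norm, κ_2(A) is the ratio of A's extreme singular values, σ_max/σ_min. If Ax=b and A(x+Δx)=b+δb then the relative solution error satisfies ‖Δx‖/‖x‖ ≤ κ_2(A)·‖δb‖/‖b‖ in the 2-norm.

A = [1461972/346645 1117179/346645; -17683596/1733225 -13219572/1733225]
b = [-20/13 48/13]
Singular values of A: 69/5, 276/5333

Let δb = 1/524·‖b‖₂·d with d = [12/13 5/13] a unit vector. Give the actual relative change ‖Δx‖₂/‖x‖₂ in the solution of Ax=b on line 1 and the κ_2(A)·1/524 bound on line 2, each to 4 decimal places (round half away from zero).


from the listed singular values, σ₁ = 69/5, σ_n = 276/5333
κ = σ_max/σ_min = (69/5)/(276/5333) = 266.6500
bound on ‖Δx‖/‖x‖: κ·ε = 266.6500·1/524 = 0.5089
solve Ax = b  →  x = [-0.2319 -0.1739]
2-norm of b is 4.0000; of x, 0.2899
δb = ε·‖b‖·d = [0.0070 0.0029]; solving A·Δx = δb gives ‖Δx‖ = 0.1475
realised ‖Δx‖/‖x‖ = 0.5089
realised/bound = 1 exactly: the bound is attained for this b and d

0.5089
0.5089


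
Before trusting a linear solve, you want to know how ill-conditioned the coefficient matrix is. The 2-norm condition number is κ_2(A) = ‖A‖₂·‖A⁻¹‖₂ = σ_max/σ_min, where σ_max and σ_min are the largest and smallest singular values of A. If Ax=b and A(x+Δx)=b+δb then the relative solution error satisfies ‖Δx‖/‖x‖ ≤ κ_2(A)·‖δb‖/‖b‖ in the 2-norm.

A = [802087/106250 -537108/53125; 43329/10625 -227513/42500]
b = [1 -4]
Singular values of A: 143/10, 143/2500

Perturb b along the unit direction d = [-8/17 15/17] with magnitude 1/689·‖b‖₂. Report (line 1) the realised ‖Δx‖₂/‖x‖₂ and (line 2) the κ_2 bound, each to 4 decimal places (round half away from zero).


σ_max = 143/10, σ_min = 143/2500
κ_2(A) = (143/10) / (143/2500) = 250.0000
perturbation bound = 250.0000·1/689 = 0.3628
solve Ax = b  →  x = [-55.9860 -41.9021]
2-norm of b is 4.1231; of x, 69.9301
δb = ε·‖b‖·d = [-0.0028 0.0053]; solving A·Δx = δb gives ‖Δx‖ = 0.1046
dividing the unrounded norms, ‖Δx‖/‖x‖ = 0.0015
so the bound overstates the realised error by a factor of ≈ 242.5357 (computed from the unrounded values)

0.0015
0.3628


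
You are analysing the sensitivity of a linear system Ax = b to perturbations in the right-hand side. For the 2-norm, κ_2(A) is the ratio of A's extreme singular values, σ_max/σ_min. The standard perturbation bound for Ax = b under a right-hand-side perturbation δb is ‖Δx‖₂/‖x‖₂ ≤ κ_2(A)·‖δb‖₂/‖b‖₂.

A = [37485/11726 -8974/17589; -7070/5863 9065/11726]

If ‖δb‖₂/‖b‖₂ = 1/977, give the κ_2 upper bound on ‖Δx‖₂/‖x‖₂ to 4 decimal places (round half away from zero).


0.0068

M = AᵀA = [9497425/813604 -521360/203401; -521360/203401 6282241/7322436]. tr(M)=27293/2178, det(M)=60025/17424
λ_max, λ_min = (27293/2178 ± √169885156/1185921)/2 = 49/4, 1225/4356
so κ_2 = √((49/4) / (1225/4356)) = 6.6000
perturbation bound = 6.6000·1/977 = 0.0068
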